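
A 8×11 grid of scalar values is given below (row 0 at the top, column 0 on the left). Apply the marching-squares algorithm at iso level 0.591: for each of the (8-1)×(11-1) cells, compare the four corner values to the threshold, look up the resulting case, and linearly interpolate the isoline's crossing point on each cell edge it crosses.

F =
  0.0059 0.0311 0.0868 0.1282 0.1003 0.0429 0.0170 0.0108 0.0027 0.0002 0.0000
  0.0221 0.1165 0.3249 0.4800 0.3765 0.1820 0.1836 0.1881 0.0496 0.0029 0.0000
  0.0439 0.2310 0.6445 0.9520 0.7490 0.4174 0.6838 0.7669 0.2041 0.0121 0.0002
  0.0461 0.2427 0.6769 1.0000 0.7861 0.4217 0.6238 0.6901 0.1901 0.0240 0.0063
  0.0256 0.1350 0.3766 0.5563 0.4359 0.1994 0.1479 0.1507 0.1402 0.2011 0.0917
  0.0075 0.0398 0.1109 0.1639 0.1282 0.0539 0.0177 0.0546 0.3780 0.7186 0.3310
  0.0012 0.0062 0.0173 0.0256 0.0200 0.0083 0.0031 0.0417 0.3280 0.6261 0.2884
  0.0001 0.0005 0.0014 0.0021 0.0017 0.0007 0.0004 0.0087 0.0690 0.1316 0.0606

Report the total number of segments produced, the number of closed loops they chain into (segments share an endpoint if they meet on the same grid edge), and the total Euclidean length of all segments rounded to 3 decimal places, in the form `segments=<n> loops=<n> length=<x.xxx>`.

segments=24 loops=3 length=16.940

cell (1,1): code 0100 → (1.833,2.000)–(2.000,1.871)
cell (1,2): code 1100 → (1.235,3.000)–(1.833,2.000)
cell (1,3): code 1100 → (1.576,4.000)–(1.235,3.000)
cell (1,4): code 1000 → (2.000,4.476)–(1.576,4.000)
cell (1,5): code 0100 → (1.814,6.000)–(2.000,5.652)
cell (1,6): code 1100 → (1.696,7.000)–(1.814,6.000)
cell (1,7): code 1000 → (2.000,7.313)–(1.696,7.000)
cell (2,1): code 0110 → (2.000,1.871)–(3.000,1.802)
cell (2,4): code 1001 → (3.000,4.535)–(2.000,4.476)
cell (2,5): code 0110 → (2.000,5.652)–(3.000,5.838)
cell (2,7): code 1001 → (3.000,7.198)–(2.000,7.313)
cell (3,1): code 0010 → (3.000,1.802)–(3.286,2.000)
cell (3,2): code 0011 → (3.286,2.000)–(3.922,3.000)
cell (3,3): code 0011 → (3.922,3.000)–(3.557,4.000)
cell (3,4): code 0001 → (3.557,4.000)–(3.000,4.535)
cell (3,5): code 0010 → (3.000,5.838)–(3.069,6.000)
cell (3,6): code 0011 → (3.069,6.000)–(3.184,7.000)
cell (3,7): code 0001 → (3.184,7.000)–(3.000,7.198)
cell (4,8): code 0100 → (4.753,9.000)–(5.000,8.625)
cell (4,9): code 1000 → (5.000,9.329)–(4.753,9.000)
cell (5,8): code 0110 → (5.000,8.625)–(6.000,8.882)
cell (5,9): code 1001 → (6.000,9.104)–(5.000,9.329)
cell (6,8): code 0010 → (6.000,8.882)–(6.071,9.000)
cell (6,9): code 0001 → (6.071,9.000)–(6.000,9.104)
total: 24 segments, chained into 3 closed loop(s), length Σ = 16.939835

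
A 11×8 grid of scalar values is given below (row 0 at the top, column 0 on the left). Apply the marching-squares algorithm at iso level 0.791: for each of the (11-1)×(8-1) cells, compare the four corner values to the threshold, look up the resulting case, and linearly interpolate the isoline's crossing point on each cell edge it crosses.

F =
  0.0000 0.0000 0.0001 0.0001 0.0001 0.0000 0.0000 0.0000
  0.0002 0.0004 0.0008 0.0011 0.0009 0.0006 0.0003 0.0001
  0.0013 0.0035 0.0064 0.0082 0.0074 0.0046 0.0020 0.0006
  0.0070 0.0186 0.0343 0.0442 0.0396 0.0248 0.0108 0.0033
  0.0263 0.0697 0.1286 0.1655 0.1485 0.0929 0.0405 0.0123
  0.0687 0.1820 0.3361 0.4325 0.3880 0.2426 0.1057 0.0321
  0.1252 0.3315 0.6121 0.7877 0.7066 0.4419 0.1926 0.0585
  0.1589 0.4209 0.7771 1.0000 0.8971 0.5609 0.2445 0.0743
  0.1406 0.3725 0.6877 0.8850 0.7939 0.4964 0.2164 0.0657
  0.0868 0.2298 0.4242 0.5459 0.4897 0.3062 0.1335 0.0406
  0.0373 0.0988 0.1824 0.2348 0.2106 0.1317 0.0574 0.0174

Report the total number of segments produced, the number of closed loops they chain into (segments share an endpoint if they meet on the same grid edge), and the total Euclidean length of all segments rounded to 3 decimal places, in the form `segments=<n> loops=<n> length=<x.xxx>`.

cell (6,2): code 0100 → (6.016,3.000)–(7.000,2.062)
cell (6,3): code 1100 → (6.443,4.000)–(6.016,3.000)
cell (6,4): code 1000 → (7.000,4.316)–(6.443,4.000)
cell (7,2): code 0110 → (7.000,2.062)–(8.000,2.524)
cell (7,4): code 1001 → (8.000,4.010)–(7.000,4.316)
cell (8,2): code 0010 → (8.000,2.524)–(8.277,3.000)
cell (8,3): code 0011 → (8.277,3.000)–(8.010,4.000)
cell (8,4): code 0001 → (8.010,4.000)–(8.000,4.010)
total: 8 segments, chained into 1 closed loop(s), length Σ = 6.834230

segments=8 loops=1 length=6.834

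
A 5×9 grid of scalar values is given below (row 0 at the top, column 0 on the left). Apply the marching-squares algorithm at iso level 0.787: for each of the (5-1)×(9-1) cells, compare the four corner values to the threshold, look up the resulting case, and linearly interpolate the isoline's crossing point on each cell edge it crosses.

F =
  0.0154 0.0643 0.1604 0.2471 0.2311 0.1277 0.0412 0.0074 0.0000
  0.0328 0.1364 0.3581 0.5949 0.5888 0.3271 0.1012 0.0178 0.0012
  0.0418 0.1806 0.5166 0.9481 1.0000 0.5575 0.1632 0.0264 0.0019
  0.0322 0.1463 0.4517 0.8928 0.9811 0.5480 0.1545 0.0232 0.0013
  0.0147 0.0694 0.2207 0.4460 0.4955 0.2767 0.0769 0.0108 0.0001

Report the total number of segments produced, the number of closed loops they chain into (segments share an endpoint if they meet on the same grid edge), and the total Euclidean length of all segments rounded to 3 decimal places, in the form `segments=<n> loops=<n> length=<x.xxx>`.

cell (1,2): code 0100 → (1.544,3.000)–(2.000,2.627)
cell (1,3): code 1100 → (1.482,4.000)–(1.544,3.000)
cell (1,4): code 1000 → (2.000,4.481)–(1.482,4.000)
cell (2,2): code 0110 → (2.000,2.627)–(3.000,2.760)
cell (2,4): code 1001 → (3.000,4.448)–(2.000,4.481)
cell (3,2): code 0010 → (3.000,2.760)–(3.237,3.000)
cell (3,3): code 0011 → (3.237,3.000)–(3.400,4.000)
cell (3,4): code 0001 → (3.400,4.000)–(3.000,4.448)
total: 8 segments, chained into 1 closed loop(s), length Σ = 6.258641

segments=8 loops=1 length=6.259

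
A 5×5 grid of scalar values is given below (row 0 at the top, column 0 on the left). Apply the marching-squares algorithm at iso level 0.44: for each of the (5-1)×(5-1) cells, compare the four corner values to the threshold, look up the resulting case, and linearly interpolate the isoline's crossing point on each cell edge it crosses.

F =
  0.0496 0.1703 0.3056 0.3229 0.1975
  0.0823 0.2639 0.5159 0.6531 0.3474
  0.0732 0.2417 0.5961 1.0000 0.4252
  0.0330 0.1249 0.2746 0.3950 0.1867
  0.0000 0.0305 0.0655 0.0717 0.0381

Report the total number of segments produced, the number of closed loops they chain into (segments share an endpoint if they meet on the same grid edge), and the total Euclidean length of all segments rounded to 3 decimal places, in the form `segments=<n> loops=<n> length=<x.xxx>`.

segments=8 loops=1 length=7.599

cell (0,1): code 0100 → (0.639,2.000)–(1.000,1.699)
cell (0,2): code 1100 → (0.355,3.000)–(0.639,2.000)
cell (0,3): code 1000 → (1.000,3.697)–(0.355,3.000)
cell (1,1): code 0110 → (1.000,1.699)–(2.000,1.560)
cell (1,3): code 1001 → (2.000,3.974)–(1.000,3.697)
cell (2,1): code 0010 → (2.000,1.560)–(2.486,2.000)
cell (2,2): code 0011 → (2.486,2.000)–(2.926,3.000)
cell (2,3): code 0001 → (2.926,3.000)–(2.000,3.974)
total: 8 segments, chained into 1 closed loop(s), length Σ = 7.599024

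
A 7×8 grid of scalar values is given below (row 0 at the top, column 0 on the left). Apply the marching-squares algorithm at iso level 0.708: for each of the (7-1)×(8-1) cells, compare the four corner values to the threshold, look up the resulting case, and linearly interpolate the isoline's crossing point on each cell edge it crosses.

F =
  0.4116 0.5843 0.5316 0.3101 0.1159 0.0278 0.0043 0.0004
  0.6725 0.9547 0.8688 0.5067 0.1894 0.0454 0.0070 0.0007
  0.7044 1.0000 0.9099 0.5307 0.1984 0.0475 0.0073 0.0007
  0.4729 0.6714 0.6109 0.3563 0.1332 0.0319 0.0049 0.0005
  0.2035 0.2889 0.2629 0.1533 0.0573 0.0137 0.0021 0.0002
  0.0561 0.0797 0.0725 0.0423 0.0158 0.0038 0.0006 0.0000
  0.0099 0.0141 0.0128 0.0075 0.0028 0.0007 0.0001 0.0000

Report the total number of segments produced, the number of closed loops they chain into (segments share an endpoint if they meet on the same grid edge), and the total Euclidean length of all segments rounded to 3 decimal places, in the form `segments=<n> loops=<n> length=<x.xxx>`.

segments=8 loops=1 length=7.990

cell (0,0): code 0100 → (0.334,1.000)–(1.000,0.126)
cell (0,1): code 1100 → (0.523,2.000)–(0.334,1.000)
cell (0,2): code 1000 → (1.000,2.444)–(0.523,2.000)
cell (1,0): code 0110 → (1.000,0.126)–(2.000,0.012)
cell (1,2): code 1001 → (2.000,2.532)–(1.000,2.444)
cell (2,0): code 0010 → (2.000,0.012)–(2.889,1.000)
cell (2,1): code 0011 → (2.889,1.000)–(2.675,2.000)
cell (2,2): code 0001 → (2.675,2.000)–(2.000,2.532)
total: 8 segments, chained into 1 closed loop(s), length Σ = 7.989820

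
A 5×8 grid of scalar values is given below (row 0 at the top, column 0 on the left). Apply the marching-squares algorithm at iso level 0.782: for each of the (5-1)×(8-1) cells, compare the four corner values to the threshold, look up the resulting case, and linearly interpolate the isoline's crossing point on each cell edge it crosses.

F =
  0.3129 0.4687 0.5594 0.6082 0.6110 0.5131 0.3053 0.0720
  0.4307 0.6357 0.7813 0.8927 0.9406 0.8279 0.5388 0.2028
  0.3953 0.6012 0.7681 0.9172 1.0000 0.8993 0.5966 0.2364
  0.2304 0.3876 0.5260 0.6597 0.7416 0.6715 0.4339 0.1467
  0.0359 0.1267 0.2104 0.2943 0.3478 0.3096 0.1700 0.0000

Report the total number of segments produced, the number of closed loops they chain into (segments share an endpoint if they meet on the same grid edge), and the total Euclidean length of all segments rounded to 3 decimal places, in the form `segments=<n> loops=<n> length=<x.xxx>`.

segments=10 loops=1 length=9.166

cell (0,2): code 0100 → (0.611,3.000)–(1.000,2.006)
cell (0,3): code 1100 → (0.519,4.000)–(0.611,3.000)
cell (0,4): code 1100 → (0.854,5.000)–(0.519,4.000)
cell (0,5): code 1000 → (1.000,5.159)–(0.854,5.000)
cell (1,2): code 0110 → (1.000,2.006)–(2.000,2.093)
cell (1,5): code 1001 → (2.000,5.388)–(1.000,5.159)
cell (2,2): code 0010 → (2.000,2.093)–(2.525,3.000)
cell (2,3): code 0011 → (2.525,3.000)–(2.844,4.000)
cell (2,4): code 0011 → (2.844,4.000)–(2.515,5.000)
cell (2,5): code 0001 → (2.515,5.000)–(2.000,5.388)
total: 10 segments, chained into 1 closed loop(s), length Σ = 9.165753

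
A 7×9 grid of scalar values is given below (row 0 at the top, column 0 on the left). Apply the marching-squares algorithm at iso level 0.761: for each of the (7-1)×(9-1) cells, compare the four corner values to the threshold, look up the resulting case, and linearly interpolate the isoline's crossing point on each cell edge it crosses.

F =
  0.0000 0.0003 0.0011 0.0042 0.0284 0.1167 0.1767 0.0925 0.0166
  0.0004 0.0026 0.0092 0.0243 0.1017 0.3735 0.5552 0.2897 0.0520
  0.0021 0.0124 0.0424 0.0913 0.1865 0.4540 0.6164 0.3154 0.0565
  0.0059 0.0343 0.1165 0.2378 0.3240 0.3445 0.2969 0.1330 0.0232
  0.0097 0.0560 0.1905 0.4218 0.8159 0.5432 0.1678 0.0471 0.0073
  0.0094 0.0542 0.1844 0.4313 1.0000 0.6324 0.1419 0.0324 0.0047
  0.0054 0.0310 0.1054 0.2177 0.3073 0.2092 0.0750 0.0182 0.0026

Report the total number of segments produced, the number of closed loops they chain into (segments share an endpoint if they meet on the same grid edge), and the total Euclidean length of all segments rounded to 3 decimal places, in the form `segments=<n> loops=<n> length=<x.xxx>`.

cell (3,3): code 0100 → (3.888,4.000)–(4.000,3.861)
cell (3,4): code 1000 → (4.000,4.201)–(3.888,4.000)
cell (4,3): code 0110 → (4.000,3.861)–(5.000,3.580)
cell (4,4): code 1001 → (5.000,4.650)–(4.000,4.201)
cell (5,3): code 0010 → (5.000,3.580)–(5.345,4.000)
cell (5,4): code 0001 → (5.345,4.000)–(5.000,4.650)
total: 6 segments, chained into 1 closed loop(s), length Σ = 3.823302

segments=6 loops=1 length=3.823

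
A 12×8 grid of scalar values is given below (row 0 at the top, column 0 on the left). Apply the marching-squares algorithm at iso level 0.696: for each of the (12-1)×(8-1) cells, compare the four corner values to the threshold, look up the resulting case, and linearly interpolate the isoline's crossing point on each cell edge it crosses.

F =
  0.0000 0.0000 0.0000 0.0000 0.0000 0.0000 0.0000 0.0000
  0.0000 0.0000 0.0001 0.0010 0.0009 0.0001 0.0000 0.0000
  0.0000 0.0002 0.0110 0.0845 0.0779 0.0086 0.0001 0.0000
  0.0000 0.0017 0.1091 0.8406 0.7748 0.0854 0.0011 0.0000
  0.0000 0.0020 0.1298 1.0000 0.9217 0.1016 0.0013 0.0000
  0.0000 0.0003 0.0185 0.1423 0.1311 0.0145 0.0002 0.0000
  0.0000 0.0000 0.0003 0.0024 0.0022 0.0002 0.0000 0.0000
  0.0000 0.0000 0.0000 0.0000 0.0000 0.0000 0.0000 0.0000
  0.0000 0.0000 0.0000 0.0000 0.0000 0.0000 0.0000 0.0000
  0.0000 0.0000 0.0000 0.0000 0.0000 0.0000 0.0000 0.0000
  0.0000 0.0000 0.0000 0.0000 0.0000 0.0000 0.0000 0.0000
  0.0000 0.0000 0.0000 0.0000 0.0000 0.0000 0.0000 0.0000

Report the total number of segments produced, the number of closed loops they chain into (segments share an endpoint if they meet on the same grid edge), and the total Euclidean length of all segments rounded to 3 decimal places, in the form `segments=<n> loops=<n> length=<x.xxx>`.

cell (2,2): code 0100 → (2.809,3.000)–(3.000,2.802)
cell (2,3): code 1100 → (2.887,4.000)–(2.809,3.000)
cell (2,4): code 1000 → (3.000,4.114)–(2.887,4.000)
cell (3,2): code 0110 → (3.000,2.802)–(4.000,2.651)
cell (3,4): code 1001 → (4.000,4.275)–(3.000,4.114)
cell (4,2): code 0010 → (4.000,2.651)–(4.354,3.000)
cell (4,3): code 0011 → (4.354,3.000)–(4.285,4.000)
cell (4,4): code 0001 → (4.285,4.000)–(4.000,4.275)
total: 8 segments, chained into 1 closed loop(s), length Σ = 5.359747

segments=8 loops=1 length=5.360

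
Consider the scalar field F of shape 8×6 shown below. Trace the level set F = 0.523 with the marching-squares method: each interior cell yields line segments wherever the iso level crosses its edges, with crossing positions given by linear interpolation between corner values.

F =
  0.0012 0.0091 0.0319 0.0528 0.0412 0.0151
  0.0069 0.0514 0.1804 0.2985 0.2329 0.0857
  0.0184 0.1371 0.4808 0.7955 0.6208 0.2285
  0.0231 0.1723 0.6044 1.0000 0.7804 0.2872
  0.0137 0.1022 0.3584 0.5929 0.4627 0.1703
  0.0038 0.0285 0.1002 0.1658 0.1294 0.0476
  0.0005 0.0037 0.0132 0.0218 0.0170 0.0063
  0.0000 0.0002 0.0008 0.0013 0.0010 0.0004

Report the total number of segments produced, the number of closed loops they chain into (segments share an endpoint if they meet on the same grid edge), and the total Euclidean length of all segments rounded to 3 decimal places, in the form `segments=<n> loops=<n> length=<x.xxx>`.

cell (1,2): code 0100 → (1.452,3.000)–(2.000,2.134)
cell (1,3): code 1100 → (1.748,4.000)–(1.452,3.000)
cell (1,4): code 1000 → (2.000,4.249)–(1.748,4.000)
cell (2,1): code 0100 → (2.341,2.000)–(3.000,1.812)
cell (2,2): code 1110 → (2.000,2.134)–(2.341,2.000)
cell (2,4): code 1001 → (3.000,4.522)–(2.000,4.249)
cell (3,1): code 0010 → (3.000,1.812)–(3.331,2.000)
cell (3,2): code 0111 → (3.331,2.000)–(4.000,2.702)
cell (3,3): code 1011 → (4.000,3.537)–(3.810,4.000)
cell (3,4): code 0001 → (3.810,4.000)–(3.000,4.522)
cell (4,2): code 0010 → (4.000,2.702)–(4.164,3.000)
cell (4,3): code 0001 → (4.164,3.000)–(4.000,3.537)
total: 12 segments, chained into 1 closed loop(s), length Σ = 8.226762

segments=12 loops=1 length=8.227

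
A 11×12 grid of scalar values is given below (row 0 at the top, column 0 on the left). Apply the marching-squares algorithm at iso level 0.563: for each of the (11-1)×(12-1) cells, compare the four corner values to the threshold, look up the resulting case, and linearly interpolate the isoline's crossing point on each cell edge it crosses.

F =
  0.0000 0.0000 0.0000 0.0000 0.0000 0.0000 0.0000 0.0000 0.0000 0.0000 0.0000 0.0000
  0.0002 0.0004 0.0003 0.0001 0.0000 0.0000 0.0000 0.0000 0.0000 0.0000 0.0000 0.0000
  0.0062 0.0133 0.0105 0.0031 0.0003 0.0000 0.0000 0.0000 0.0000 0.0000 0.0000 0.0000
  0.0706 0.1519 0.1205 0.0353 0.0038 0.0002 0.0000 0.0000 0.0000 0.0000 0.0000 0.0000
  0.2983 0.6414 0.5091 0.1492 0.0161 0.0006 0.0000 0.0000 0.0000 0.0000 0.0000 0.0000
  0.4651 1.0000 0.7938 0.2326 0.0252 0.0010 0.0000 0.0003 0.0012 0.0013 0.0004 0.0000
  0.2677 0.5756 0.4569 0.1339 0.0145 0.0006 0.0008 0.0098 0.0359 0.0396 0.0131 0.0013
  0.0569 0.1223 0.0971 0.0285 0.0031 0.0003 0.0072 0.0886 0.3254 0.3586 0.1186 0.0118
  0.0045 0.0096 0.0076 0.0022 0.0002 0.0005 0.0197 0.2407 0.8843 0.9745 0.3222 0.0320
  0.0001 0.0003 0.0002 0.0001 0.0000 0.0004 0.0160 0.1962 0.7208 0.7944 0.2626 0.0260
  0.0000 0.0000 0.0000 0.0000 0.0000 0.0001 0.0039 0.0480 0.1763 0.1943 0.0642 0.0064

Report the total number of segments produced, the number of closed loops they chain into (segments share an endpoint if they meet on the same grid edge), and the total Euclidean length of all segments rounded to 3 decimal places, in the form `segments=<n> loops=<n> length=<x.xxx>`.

cell (3,0): code 0100 → (3.840,1.000)–(4.000,0.771)
cell (3,1): code 1000 → (4.000,1.593)–(3.840,1.000)
cell (4,0): code 0110 → (4.000,0.771)–(5.000,0.183)
cell (4,1): code 1101 → (4.189,2.000)–(4.000,1.593)
cell (4,2): code 1000 → (5.000,2.411)–(4.189,2.000)
cell (5,0): code 0110 → (5.000,0.183)–(6.000,0.959)
cell (5,1): code 1011 → (6.000,1.106)–(5.685,2.000)
cell (5,2): code 0001 → (5.685,2.000)–(5.000,2.411)
cell (6,0): code 0010 → (6.000,0.959)–(6.028,1.000)
cell (6,1): code 0001 → (6.028,1.000)–(6.000,1.106)
cell (7,7): code 0100 → (7.425,8.000)–(8.000,7.501)
cell (7,8): code 1100 → (7.332,9.000)–(7.425,8.000)
cell (7,9): code 1000 → (8.000,9.631)–(7.332,9.000)
cell (8,7): code 0110 → (8.000,7.501)–(9.000,7.699)
cell (8,9): code 1001 → (9.000,9.435)–(8.000,9.631)
cell (9,7): code 0010 → (9.000,7.699)–(9.290,8.000)
cell (9,8): code 0011 → (9.290,8.000)–(9.386,9.000)
cell (9,9): code 0001 → (9.386,9.000)–(9.000,9.435)
total: 18 segments, chained into 2 closed loop(s), length Σ = 13.309979

segments=18 loops=2 length=13.310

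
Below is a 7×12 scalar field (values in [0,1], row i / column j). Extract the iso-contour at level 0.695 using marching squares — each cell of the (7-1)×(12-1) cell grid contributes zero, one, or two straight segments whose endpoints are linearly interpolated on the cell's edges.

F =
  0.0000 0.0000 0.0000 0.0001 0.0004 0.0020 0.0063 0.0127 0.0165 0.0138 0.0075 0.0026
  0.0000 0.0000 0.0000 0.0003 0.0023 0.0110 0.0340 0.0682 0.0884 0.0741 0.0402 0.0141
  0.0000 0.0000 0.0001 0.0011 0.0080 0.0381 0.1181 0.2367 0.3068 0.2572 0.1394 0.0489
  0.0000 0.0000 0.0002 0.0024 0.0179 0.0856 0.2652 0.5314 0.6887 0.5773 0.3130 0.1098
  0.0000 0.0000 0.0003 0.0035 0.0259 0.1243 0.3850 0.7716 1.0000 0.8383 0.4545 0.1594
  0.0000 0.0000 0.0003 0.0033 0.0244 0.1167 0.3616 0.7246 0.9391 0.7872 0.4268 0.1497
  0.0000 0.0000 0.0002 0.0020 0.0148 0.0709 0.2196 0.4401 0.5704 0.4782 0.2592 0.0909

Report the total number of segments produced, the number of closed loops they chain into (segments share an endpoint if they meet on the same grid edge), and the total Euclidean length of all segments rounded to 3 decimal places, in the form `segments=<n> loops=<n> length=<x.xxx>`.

segments=10 loops=1 length=8.075

cell (3,6): code 0100 → (3.681,7.000)–(4.000,6.802)
cell (3,7): code 1100 → (3.020,8.000)–(3.681,7.000)
cell (3,8): code 1100 → (3.451,9.000)–(3.020,8.000)
cell (3,9): code 1000 → (4.000,9.373)–(3.451,9.000)
cell (4,6): code 0110 → (4.000,6.802)–(5.000,6.918)
cell (4,9): code 1001 → (5.000,9.256)–(4.000,9.373)
cell (5,6): code 0010 → (5.000,6.918)–(5.104,7.000)
cell (5,7): code 0011 → (5.104,7.000)–(5.662,8.000)
cell (5,8): code 0011 → (5.662,8.000)–(5.298,9.000)
cell (5,9): code 0001 → (5.298,9.000)–(5.000,9.256)
total: 10 segments, chained into 1 closed loop(s), length Σ = 8.074983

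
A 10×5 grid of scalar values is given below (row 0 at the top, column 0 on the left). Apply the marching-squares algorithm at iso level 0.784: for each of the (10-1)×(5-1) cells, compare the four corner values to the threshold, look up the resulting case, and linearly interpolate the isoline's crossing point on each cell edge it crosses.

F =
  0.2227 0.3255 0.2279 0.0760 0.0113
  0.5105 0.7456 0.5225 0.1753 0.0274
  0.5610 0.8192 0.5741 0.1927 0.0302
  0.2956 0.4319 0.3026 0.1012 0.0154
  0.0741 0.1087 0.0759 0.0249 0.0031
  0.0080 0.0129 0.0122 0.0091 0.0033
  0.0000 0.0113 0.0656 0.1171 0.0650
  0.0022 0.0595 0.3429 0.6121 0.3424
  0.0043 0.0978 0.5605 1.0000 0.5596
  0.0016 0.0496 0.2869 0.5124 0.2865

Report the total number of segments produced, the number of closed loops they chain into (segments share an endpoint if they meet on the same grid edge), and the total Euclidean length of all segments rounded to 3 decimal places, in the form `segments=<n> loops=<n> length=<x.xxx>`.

cell (1,0): code 0100 → (1.522,1.000)–(2.000,0.864)
cell (1,1): code 1000 → (2.000,1.144)–(1.522,1.000)
cell (2,0): code 0010 → (2.000,0.864)–(2.091,1.000)
cell (2,1): code 0001 → (2.091,1.000)–(2.000,1.144)
cell (7,2): code 0100 → (7.443,3.000)–(8.000,2.509)
cell (7,3): code 1000 → (8.000,3.490)–(7.443,3.000)
cell (8,2): code 0010 → (8.000,2.509)–(8.443,3.000)
cell (8,3): code 0001 → (8.443,3.000)–(8.000,3.490)
total: 8 segments, chained into 2 closed loop(s), length Σ = 4.137775

segments=8 loops=2 length=4.138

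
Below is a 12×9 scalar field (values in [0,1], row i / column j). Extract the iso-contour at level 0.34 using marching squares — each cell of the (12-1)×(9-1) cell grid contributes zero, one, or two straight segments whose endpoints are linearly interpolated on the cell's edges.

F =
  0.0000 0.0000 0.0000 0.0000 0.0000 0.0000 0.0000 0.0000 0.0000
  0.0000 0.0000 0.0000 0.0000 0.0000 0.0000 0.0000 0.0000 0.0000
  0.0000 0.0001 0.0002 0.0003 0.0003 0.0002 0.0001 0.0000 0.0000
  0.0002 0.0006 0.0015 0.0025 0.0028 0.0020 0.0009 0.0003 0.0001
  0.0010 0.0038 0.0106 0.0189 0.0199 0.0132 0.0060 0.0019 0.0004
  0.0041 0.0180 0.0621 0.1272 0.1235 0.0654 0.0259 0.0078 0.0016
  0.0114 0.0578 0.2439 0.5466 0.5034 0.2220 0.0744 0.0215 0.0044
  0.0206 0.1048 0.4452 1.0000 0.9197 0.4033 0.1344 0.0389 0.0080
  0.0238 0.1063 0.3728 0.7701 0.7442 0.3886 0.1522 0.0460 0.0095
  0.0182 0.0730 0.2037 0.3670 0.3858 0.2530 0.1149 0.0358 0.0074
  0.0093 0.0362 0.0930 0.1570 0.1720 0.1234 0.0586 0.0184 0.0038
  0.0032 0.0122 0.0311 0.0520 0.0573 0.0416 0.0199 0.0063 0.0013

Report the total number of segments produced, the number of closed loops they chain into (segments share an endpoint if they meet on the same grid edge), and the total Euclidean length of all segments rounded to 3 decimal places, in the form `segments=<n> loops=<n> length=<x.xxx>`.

cell (5,2): code 0100 → (5.507,3.000)–(6.000,2.317)
cell (5,3): code 1100 → (5.570,4.000)–(5.507,3.000)
cell (5,4): code 1000 → (6.000,4.581)–(5.570,4.000)
cell (6,1): code 0100 → (6.477,2.000)–(7.000,1.691)
cell (6,2): code 1110 → (6.000,2.317)–(6.477,2.000)
cell (6,4): code 1101 → (6.651,5.000)–(6.000,4.581)
cell (6,5): code 1000 → (7.000,5.235)–(6.651,5.000)
cell (7,1): code 0110 → (7.000,1.691)–(8.000,1.877)
cell (7,5): code 1001 → (8.000,5.206)–(7.000,5.235)
cell (8,1): code 0010 → (8.000,1.877)–(8.194,2.000)
cell (8,2): code 0111 → (8.194,2.000)–(9.000,2.835)
cell (8,4): code 1011 → (9.000,4.345)–(8.358,5.000)
cell (8,5): code 0001 → (8.358,5.000)–(8.000,5.206)
cell (9,2): code 0010 → (9.000,2.835)–(9.129,3.000)
cell (9,3): code 0011 → (9.129,3.000)–(9.214,4.000)
cell (9,4): code 0001 → (9.214,4.000)–(9.000,4.345)
total: 16 segments, chained into 1 closed loop(s), length Σ = 11.298974

segments=16 loops=1 length=11.299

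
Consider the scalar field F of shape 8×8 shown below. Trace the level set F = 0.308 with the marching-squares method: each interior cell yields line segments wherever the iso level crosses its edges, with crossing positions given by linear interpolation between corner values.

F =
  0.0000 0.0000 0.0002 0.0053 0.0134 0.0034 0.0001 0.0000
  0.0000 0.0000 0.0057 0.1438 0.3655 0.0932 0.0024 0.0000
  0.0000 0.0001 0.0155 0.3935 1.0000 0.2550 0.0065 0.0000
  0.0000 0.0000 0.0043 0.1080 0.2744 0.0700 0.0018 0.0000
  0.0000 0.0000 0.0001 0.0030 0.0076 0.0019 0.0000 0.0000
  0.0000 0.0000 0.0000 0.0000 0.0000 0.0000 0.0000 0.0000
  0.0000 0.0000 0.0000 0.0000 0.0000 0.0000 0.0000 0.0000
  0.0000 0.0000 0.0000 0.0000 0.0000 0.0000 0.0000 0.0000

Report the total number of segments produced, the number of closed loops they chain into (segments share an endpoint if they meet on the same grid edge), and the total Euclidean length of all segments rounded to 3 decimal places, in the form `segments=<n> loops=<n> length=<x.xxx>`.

segments=8 loops=1 length=6.107

cell (0,3): code 0100 → (0.837,4.000)–(1.000,3.741)
cell (0,4): code 1000 → (1.000,4.211)–(0.837,4.000)
cell (1,2): code 0100 → (1.658,3.000)–(2.000,2.774)
cell (1,3): code 1110 → (1.000,3.741)–(1.658,3.000)
cell (1,4): code 1001 → (2.000,4.929)–(1.000,4.211)
cell (2,2): code 0010 → (2.000,2.774)–(2.299,3.000)
cell (2,3): code 0011 → (2.299,3.000)–(2.954,4.000)
cell (2,4): code 0001 → (2.954,4.000)–(2.000,4.929)
total: 8 segments, chained into 1 closed loop(s), length Σ = 6.106705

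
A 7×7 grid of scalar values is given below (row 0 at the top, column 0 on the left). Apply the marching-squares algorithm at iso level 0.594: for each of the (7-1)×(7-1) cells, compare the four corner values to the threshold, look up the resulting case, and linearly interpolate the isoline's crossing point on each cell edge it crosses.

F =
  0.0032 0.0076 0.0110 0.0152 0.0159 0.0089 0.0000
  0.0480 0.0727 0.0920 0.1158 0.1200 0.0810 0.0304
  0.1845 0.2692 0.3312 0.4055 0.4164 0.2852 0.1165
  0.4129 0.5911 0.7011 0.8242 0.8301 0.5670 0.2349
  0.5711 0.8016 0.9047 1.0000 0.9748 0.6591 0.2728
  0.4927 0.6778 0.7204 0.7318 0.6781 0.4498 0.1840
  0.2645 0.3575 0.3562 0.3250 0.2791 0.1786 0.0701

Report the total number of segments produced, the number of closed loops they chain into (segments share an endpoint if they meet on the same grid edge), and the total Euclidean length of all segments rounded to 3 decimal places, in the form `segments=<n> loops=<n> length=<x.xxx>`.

cell (2,1): code 0100 → (2.710,2.000)–(3.000,1.026)
cell (2,2): code 1100 → (2.450,3.000)–(2.710,2.000)
cell (2,3): code 1100 → (2.429,4.000)–(2.450,3.000)
cell (2,4): code 1000 → (3.000,4.897)–(2.429,4.000)
cell (3,0): code 0100 → (3.014,1.000)–(4.000,0.099)
cell (3,1): code 1110 → (3.000,1.026)–(3.014,1.000)
cell (3,4): code 1101 → (3.293,5.000)–(3.000,4.897)
cell (3,5): code 1000 → (4.000,5.169)–(3.293,5.000)
cell (4,0): code 0110 → (4.000,0.099)–(5.000,0.547)
cell (4,4): code 1011 → (5.000,4.368)–(4.311,5.000)
cell (4,5): code 0001 → (4.311,5.000)–(4.000,5.169)
cell (5,0): code 0010 → (5.000,0.547)–(5.262,1.000)
cell (5,1): code 0011 → (5.262,1.000)–(5.347,2.000)
cell (5,2): code 0011 → (5.347,2.000)–(5.339,3.000)
cell (5,3): code 0011 → (5.339,3.000)–(5.211,4.000)
cell (5,4): code 0001 → (5.211,4.000)–(5.000,4.368)
total: 16 segments, chained into 1 closed loop(s), length Σ = 12.858682

segments=16 loops=1 length=12.859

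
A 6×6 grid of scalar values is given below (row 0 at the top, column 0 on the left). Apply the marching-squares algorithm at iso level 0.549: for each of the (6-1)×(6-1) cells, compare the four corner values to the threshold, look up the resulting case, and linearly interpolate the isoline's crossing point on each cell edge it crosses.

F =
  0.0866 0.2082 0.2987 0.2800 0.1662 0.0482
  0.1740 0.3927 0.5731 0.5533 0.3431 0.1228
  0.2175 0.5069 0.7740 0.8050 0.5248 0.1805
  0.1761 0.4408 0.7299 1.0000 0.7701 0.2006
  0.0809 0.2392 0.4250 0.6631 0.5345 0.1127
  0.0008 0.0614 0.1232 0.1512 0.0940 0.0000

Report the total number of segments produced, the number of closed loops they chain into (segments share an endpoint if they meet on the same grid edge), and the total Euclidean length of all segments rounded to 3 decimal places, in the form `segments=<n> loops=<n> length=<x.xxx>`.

segments=14 loops=1 length=10.001

cell (0,1): code 0100 → (0.912,2.000)–(1.000,1.866)
cell (0,2): code 1100 → (0.984,3.000)–(0.912,2.000)
cell (0,3): code 1000 → (1.000,3.020)–(0.984,3.000)
cell (1,1): code 0110 → (1.000,1.866)–(2.000,1.158)
cell (1,3): code 1001 → (2.000,3.914)–(1.000,3.020)
cell (2,1): code 0110 → (2.000,1.158)–(3.000,1.374)
cell (2,3): code 1101 → (2.099,4.000)–(2.000,3.914)
cell (2,4): code 1000 → (3.000,4.388)–(2.099,4.000)
cell (3,1): code 0010 → (3.000,1.374)–(3.593,2.000)
cell (3,2): code 0111 → (3.593,2.000)–(4.000,2.521)
cell (3,3): code 1011 → (4.000,3.887)–(3.938,4.000)
cell (3,4): code 0001 → (3.938,4.000)–(3.000,4.388)
cell (4,2): code 0010 → (4.000,2.521)–(4.223,3.000)
cell (4,3): code 0001 → (4.223,3.000)–(4.000,3.887)
total: 14 segments, chained into 1 closed loop(s), length Σ = 10.000969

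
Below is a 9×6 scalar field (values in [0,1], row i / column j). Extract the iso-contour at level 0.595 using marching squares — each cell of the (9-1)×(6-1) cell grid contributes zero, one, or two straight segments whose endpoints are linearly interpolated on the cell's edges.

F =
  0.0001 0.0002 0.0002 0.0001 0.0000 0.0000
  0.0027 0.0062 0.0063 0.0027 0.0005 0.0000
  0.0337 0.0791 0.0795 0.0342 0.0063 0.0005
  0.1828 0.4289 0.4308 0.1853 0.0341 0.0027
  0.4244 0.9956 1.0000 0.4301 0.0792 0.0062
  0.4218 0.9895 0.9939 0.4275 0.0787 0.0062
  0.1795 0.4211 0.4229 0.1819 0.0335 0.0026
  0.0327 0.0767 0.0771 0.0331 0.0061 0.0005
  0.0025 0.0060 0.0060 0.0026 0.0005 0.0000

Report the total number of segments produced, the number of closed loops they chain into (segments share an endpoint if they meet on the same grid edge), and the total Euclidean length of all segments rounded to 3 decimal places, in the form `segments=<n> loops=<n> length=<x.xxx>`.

cell (3,0): code 0100 → (3.293,1.000)–(4.000,0.299)
cell (3,1): code 1100 → (3.288,2.000)–(3.293,1.000)
cell (3,2): code 1000 → (4.000,2.711)–(3.288,2.000)
cell (4,0): code 0110 → (4.000,0.299)–(5.000,0.305)
cell (4,2): code 1001 → (5.000,2.704)–(4.000,2.711)
cell (5,0): code 0010 → (5.000,0.305)–(5.694,1.000)
cell (5,1): code 0011 → (5.694,1.000)–(5.699,2.000)
cell (5,2): code 0001 → (5.699,2.000)–(5.000,2.704)
total: 8 segments, chained into 1 closed loop(s), length Σ = 7.975603

segments=8 loops=1 length=7.976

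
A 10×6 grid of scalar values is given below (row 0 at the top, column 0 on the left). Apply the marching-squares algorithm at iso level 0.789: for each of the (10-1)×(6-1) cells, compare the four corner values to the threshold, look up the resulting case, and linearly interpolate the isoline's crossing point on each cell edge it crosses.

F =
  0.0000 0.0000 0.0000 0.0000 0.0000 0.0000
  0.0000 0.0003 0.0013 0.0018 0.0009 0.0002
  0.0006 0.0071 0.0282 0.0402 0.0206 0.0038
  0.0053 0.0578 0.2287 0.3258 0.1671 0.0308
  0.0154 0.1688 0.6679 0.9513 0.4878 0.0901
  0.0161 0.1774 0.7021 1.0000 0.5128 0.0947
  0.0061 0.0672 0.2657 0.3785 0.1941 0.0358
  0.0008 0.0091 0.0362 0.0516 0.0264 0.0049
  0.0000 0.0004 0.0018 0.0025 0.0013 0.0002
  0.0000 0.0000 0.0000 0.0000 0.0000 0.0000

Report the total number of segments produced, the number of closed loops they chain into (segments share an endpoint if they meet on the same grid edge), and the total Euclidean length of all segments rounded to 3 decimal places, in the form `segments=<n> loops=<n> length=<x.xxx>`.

segments=6 loops=1 length=4.413

cell (3,2): code 0100 → (3.741,3.000)–(4.000,2.427)
cell (3,3): code 1000 → (4.000,3.350)–(3.741,3.000)
cell (4,2): code 0110 → (4.000,2.427)–(5.000,2.292)
cell (4,3): code 1001 → (5.000,3.433)–(4.000,3.350)
cell (5,2): code 0010 → (5.000,2.292)–(5.340,3.000)
cell (5,3): code 0001 → (5.340,3.000)–(5.000,3.433)
total: 6 segments, chained into 1 closed loop(s), length Σ = 4.412882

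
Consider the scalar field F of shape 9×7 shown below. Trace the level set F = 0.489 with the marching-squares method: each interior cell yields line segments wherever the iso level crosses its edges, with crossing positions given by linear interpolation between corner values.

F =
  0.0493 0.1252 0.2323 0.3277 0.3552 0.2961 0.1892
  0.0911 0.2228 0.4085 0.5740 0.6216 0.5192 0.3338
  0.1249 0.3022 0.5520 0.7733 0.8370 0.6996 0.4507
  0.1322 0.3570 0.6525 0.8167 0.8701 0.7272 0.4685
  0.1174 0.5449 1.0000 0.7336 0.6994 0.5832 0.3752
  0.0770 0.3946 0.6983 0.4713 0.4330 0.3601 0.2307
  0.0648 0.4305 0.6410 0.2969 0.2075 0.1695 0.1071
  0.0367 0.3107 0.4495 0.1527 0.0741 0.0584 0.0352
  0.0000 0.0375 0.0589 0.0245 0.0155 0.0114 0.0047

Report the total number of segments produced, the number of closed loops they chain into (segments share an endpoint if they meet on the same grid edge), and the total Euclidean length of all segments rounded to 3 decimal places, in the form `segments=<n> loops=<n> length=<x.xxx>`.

segments=22 loops=1 length=17.659

cell (0,2): code 0100 → (0.655,3.000)–(1.000,2.486)
cell (0,3): code 1100 → (0.502,4.000)–(0.655,3.000)
cell (0,4): code 1100 → (0.865,5.000)–(0.502,4.000)
cell (0,5): code 1000 → (1.000,5.163)–(0.865,5.000)
cell (1,1): code 0100 → (1.561,2.000)–(2.000,1.748)
cell (1,2): code 1110 → (1.000,2.486)–(1.561,2.000)
cell (1,5): code 1001 → (2.000,5.846)–(1.000,5.163)
cell (2,1): code 0110 → (2.000,1.748)–(3.000,1.447)
cell (2,5): code 1001 → (3.000,5.921)–(2.000,5.846)
cell (3,0): code 0100 → (3.703,1.000)–(4.000,0.869)
cell (3,1): code 1110 → (3.000,1.447)–(3.703,1.000)
cell (3,5): code 1001 → (4.000,5.453)–(3.000,5.921)
cell (4,0): code 0010 → (4.000,0.869)–(4.372,1.000)
cell (4,1): code 0111 → (4.372,1.000)–(5.000,1.311)
cell (4,2): code 1011 → (5.000,2.922)–(4.933,3.000)
cell (4,3): code 0011 → (4.933,3.000)–(4.790,4.000)
cell (4,4): code 0011 → (4.790,4.000)–(4.422,5.000)
cell (4,5): code 0001 → (4.422,5.000)–(4.000,5.453)
cell (5,1): code 0110 → (5.000,1.311)–(6.000,1.278)
cell (5,2): code 1001 → (6.000,2.442)–(5.000,2.922)
cell (6,1): code 0010 → (6.000,1.278)–(6.794,2.000)
cell (6,2): code 0001 → (6.794,2.000)–(6.000,2.442)
total: 22 segments, chained into 1 closed loop(s), length Σ = 17.658516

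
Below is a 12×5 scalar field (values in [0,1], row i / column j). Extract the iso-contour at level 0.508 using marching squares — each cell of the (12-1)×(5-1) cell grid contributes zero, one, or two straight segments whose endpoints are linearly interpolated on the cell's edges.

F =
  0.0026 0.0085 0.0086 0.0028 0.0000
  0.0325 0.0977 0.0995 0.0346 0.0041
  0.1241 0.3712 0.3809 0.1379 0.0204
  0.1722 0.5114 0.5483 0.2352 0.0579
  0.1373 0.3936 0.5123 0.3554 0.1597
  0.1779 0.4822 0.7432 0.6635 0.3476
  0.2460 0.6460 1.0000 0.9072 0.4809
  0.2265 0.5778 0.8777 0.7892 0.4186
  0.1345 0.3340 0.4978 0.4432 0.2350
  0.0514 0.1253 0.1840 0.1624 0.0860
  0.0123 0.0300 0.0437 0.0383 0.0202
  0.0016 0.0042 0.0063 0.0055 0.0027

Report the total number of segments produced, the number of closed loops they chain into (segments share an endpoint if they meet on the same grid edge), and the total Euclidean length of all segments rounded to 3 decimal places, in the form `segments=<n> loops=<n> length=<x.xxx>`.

segments=18 loops=1 length=14.748

cell (2,0): code 0100 → (2.976,1.000)–(3.000,0.990)
cell (2,1): code 1100 → (2.759,2.000)–(2.976,1.000)
cell (2,2): code 1000 → (3.000,2.129)–(2.759,2.000)
cell (3,0): code 0010 → (3.000,0.990)–(3.029,1.000)
cell (3,1): code 0111 → (3.029,1.000)–(4.000,1.964)
cell (3,2): code 1001 → (4.000,2.027)–(3.000,2.129)
cell (4,1): code 0110 → (4.000,1.964)–(5.000,1.099)
cell (4,2): code 1101 → (4.495,3.000)–(4.000,2.027)
cell (4,3): code 1000 → (5.000,3.492)–(4.495,3.000)
cell (5,0): code 0100 → (5.158,1.000)–(6.000,0.655)
cell (5,1): code 1110 → (5.000,1.099)–(5.158,1.000)
cell (5,3): code 1001 → (6.000,3.936)–(5.000,3.492)
cell (6,0): code 0110 → (6.000,0.655)–(7.000,0.801)
cell (6,3): code 1001 → (7.000,3.759)–(6.000,3.936)
cell (7,0): code 0010 → (7.000,0.801)–(7.286,1.000)
cell (7,1): code 0011 → (7.286,1.000)–(7.973,2.000)
cell (7,2): code 0011 → (7.973,2.000)–(7.813,3.000)
cell (7,3): code 0001 → (7.813,3.000)–(7.000,3.759)
total: 18 segments, chained into 1 closed loop(s), length Σ = 14.748047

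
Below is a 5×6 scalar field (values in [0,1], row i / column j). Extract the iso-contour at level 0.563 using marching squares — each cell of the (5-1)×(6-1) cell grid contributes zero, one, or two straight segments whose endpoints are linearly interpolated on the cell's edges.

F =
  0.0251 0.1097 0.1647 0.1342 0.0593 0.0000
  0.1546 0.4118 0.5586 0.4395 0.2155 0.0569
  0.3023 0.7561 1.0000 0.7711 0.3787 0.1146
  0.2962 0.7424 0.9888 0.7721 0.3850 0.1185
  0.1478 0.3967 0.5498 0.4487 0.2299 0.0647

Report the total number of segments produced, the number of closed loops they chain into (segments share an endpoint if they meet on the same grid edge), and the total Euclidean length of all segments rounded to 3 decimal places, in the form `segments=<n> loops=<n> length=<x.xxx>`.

segments=10 loops=1 length=9.325

cell (1,0): code 0100 → (1.439,1.000)–(2.000,0.574)
cell (1,1): code 1100 → (1.010,2.000)–(1.439,1.000)
cell (1,2): code 1100 → (1.372,3.000)–(1.010,2.000)
cell (1,3): code 1000 → (2.000,3.530)–(1.372,3.000)
cell (2,0): code 0110 → (2.000,0.574)–(3.000,0.598)
cell (2,3): code 1001 → (3.000,3.540)–(2.000,3.530)
cell (3,0): code 0010 → (3.000,0.598)–(3.519,1.000)
cell (3,1): code 0011 → (3.519,1.000)–(3.970,2.000)
cell (3,2): code 0011 → (3.970,2.000)–(3.647,3.000)
cell (3,3): code 0001 → (3.647,3.000)–(3.000,3.540)
total: 10 segments, chained into 1 closed loop(s), length Σ = 9.324795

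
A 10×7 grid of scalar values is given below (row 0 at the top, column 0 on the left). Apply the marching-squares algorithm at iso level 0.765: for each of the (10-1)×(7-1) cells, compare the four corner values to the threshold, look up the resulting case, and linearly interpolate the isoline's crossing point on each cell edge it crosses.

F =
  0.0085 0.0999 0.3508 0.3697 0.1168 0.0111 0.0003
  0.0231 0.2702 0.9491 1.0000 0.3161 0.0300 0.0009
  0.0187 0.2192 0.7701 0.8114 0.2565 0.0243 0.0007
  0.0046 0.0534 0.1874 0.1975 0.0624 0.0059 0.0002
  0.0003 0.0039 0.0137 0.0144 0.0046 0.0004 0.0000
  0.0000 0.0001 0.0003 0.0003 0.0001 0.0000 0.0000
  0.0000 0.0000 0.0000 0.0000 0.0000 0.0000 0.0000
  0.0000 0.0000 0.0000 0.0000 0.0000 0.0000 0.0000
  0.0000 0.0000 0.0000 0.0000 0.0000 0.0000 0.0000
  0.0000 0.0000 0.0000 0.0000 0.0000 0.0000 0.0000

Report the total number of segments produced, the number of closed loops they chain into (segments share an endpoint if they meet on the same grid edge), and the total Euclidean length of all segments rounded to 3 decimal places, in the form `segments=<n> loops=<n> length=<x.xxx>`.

cell (0,1): code 0100 → (0.692,2.000)–(1.000,1.729)
cell (0,2): code 1100 → (0.627,3.000)–(0.692,2.000)
cell (0,3): code 1000 → (1.000,3.344)–(0.627,3.000)
cell (1,1): code 0110 → (1.000,1.729)–(2.000,1.991)
cell (1,3): code 1001 → (2.000,3.084)–(1.000,3.344)
cell (2,1): code 0010 → (2.000,1.991)–(2.009,2.000)
cell (2,2): code 0011 → (2.009,2.000)–(2.076,3.000)
cell (2,3): code 0001 → (2.076,3.000)–(2.000,3.084)
total: 8 segments, chained into 1 closed loop(s), length Σ = 5.113959

segments=8 loops=1 length=5.114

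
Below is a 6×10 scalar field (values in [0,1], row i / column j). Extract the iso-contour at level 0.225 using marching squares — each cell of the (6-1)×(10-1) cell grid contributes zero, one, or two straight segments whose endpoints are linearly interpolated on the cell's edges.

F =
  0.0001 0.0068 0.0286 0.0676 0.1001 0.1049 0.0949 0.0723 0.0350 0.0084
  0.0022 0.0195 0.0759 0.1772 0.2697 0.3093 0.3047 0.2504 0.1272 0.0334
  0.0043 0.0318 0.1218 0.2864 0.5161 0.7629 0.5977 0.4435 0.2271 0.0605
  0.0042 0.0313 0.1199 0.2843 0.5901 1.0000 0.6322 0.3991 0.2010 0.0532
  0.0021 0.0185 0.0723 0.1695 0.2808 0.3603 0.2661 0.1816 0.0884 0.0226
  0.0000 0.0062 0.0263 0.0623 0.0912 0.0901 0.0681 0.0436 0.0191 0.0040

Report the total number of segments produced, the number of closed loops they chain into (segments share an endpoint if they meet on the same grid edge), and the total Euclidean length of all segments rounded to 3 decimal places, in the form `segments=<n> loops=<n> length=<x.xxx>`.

cell (0,3): code 0100 → (0.736,4.000)–(1.000,3.517)
cell (0,4): code 1100 → (0.588,5.000)–(0.736,4.000)
cell (0,5): code 1100 → (0.620,6.000)–(0.588,5.000)
cell (0,6): code 1100 → (0.857,7.000)–(0.620,6.000)
cell (0,7): code 1000 → (1.000,7.206)–(0.857,7.000)
cell (1,2): code 0100 → (1.438,3.000)–(2.000,2.627)
cell (1,3): code 1110 → (1.000,3.517)–(1.438,3.000)
cell (1,7): code 1101 → (1.979,8.000)–(1.000,7.206)
cell (1,8): code 1000 → (2.000,8.013)–(1.979,8.000)
cell (2,2): code 0110 → (2.000,2.627)–(3.000,2.639)
cell (2,7): code 1011 → (3.000,7.879)–(2.080,8.000)
cell (2,8): code 0001 → (2.080,8.000)–(2.000,8.013)
cell (3,2): code 0010 → (3.000,2.639)–(3.517,3.000)
cell (3,3): code 0111 → (3.517,3.000)–(4.000,3.499)
cell (3,6): code 1011 → (4.000,6.486)–(3.800,7.000)
cell (3,7): code 0001 → (3.800,7.000)–(3.000,7.879)
cell (4,3): code 0010 → (4.000,3.499)–(4.294,4.000)
cell (4,4): code 0011 → (4.294,4.000)–(4.501,5.000)
cell (4,5): code 0011 → (4.501,5.000)–(4.208,6.000)
cell (4,6): code 0001 → (4.208,6.000)–(4.000,6.486)
total: 20 segments, chained into 1 closed loop(s), length Σ = 14.723998

segments=20 loops=1 length=14.724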